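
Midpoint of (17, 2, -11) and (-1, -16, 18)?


Midpoint = ((17+-1)/2, (2+-16)/2, (-11+18)/2) = (8, -7, 3.5)

(8, -7, 3.5)


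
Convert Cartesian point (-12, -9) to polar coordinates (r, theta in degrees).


r = sqrt((-12)^2 + (-9)^2) = 15
theta = atan2(-9, -12) = 216.8699 degrees

r = 15, theta = 216.8699 degrees


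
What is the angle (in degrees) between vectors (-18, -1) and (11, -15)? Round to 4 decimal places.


dot = -18*11 + -1*-15 = -183
|u| = 18.0278, |v| = 18.6011
cos(angle) = -0.5457
angle = 123.074 degrees

123.074 degrees


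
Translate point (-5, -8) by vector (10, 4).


Translation: (x+dx, y+dy) = (-5+10, -8+4) = (5, -4)

(5, -4)


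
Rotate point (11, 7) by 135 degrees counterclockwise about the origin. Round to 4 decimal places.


x' = 11*cos(135) - 7*sin(135) = -12.7279
y' = 11*sin(135) + 7*cos(135) = 2.8284

(-12.7279, 2.8284)


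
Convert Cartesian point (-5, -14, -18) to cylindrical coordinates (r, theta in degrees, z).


r = sqrt((-5)^2 + (-14)^2) = 14.8661
theta = atan2(-14, -5) = 250.3462 deg
z = -18

r = 14.8661, theta = 250.3462 deg, z = -18


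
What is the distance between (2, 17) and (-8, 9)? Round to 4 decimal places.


d = sqrt((-8-2)^2 + (9-17)^2) = 12.8062

12.8062


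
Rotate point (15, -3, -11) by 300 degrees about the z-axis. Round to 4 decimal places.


x' = 15*cos(300) - -3*sin(300) = 4.9019
y' = 15*sin(300) + -3*cos(300) = -14.4904
z' = -11

(4.9019, -14.4904, -11)


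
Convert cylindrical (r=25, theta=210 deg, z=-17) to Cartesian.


x = 25 * cos(210) = -21.6506
y = 25 * sin(210) = -12.5
z = -17

(-21.6506, -12.5, -17)


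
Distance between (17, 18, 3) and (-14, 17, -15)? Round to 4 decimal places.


d = sqrt((-14-17)^2 + (17-18)^2 + (-15-3)^2) = 35.8608

35.8608


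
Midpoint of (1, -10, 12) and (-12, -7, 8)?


Midpoint = ((1+-12)/2, (-10+-7)/2, (12+8)/2) = (-5.5, -8.5, 10)

(-5.5, -8.5, 10)


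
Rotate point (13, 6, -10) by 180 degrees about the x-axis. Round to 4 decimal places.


x' = 13
y' = 6*cos(180) - -10*sin(180) = -6
z' = 6*sin(180) + -10*cos(180) = 10

(13, -6, 10)


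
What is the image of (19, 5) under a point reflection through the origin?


Reflection through origin: (x, y) -> (-x, -y)
(19, 5) -> (-19, -5)

(-19, -5)


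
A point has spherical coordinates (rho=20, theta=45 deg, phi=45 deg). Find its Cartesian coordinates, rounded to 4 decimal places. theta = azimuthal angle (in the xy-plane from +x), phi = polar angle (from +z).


x = 20 * sin(45) * cos(45) = 10
y = 20 * sin(45) * sin(45) = 10
z = 20 * cos(45) = 14.1421

(10, 10, 14.1421)


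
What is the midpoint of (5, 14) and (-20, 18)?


Midpoint = ((5+-20)/2, (14+18)/2) = (-7.5, 16)

(-7.5, 16)


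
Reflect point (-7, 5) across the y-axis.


Reflection across y-axis: (x, y) -> (-x, y)
(-7, 5) -> (7, 5)

(7, 5)


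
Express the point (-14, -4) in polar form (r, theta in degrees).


r = sqrt((-14)^2 + (-4)^2) = 14.5602
theta = atan2(-4, -14) = 195.9454 degrees

r = 14.5602, theta = 195.9454 degrees


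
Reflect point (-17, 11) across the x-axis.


Reflection across x-axis: (x, y) -> (x, -y)
(-17, 11) -> (-17, -11)

(-17, -11)


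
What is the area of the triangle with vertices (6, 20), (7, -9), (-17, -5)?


Area = |x1(y2-y3) + x2(y3-y1) + x3(y1-y2)| / 2
= |6*(-9--5) + 7*(-5-20) + -17*(20--9)| / 2
= 346

346


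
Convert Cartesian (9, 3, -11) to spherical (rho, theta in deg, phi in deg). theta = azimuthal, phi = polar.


rho = sqrt(9^2 + 3^2 + (-11)^2) = 14.5258
theta = atan2(3, 9) = 18.4349 deg
phi = acos(-11/14.5258) = 139.2242 deg

rho = 14.5258, theta = 18.4349 deg, phi = 139.2242 deg


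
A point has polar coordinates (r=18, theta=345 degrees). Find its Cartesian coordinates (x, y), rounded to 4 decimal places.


x = 18 * cos(345) = 17.3867
y = 18 * sin(345) = -4.6587

(17.3867, -4.6587)


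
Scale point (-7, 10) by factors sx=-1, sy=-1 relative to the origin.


Scaling: (x*sx, y*sy) = (-7*-1, 10*-1) = (7, -10)

(7, -10)


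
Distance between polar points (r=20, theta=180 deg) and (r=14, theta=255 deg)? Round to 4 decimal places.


d = sqrt(r1^2 + r2^2 - 2*r1*r2*cos(t2-t1))
d = sqrt(20^2 + 14^2 - 2*20*14*cos(255-180)) = 21.2382

21.2382


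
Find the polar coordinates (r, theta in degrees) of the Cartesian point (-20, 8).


r = sqrt((-20)^2 + 8^2) = 21.5407
theta = atan2(8, -20) = 158.1986 degrees

r = 21.5407, theta = 158.1986 degrees


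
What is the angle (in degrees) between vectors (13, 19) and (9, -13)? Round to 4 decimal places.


dot = 13*9 + 19*-13 = -130
|u| = 23.0217, |v| = 15.8114
cos(angle) = -0.3571
angle = 110.9245 degrees

110.9245 degrees


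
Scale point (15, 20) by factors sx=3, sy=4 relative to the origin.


Scaling: (x*sx, y*sy) = (15*3, 20*4) = (45, 80)

(45, 80)


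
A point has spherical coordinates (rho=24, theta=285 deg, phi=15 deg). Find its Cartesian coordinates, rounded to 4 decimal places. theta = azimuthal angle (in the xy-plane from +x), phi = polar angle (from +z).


x = 24 * sin(15) * cos(285) = 1.6077
y = 24 * sin(15) * sin(285) = -6
z = 24 * cos(15) = 23.1822

(1.6077, -6, 23.1822)


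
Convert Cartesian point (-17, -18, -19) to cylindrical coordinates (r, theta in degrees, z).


r = sqrt((-17)^2 + (-18)^2) = 24.7588
theta = atan2(-18, -17) = 226.6366 deg
z = -19

r = 24.7588, theta = 226.6366 deg, z = -19


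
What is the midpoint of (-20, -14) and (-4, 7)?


Midpoint = ((-20+-4)/2, (-14+7)/2) = (-12, -3.5)

(-12, -3.5)


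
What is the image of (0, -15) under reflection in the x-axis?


Reflection across x-axis: (x, y) -> (x, -y)
(0, -15) -> (0, 15)

(0, 15)


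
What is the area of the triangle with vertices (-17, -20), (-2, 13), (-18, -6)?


Area = |x1(y2-y3) + x2(y3-y1) + x3(y1-y2)| / 2
= |-17*(13--6) + -2*(-6--20) + -18*(-20-13)| / 2
= 121.5

121.5


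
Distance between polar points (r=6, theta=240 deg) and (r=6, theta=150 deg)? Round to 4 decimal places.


d = sqrt(r1^2 + r2^2 - 2*r1*r2*cos(t2-t1))
d = sqrt(6^2 + 6^2 - 2*6*6*cos(150-240)) = 8.4853

8.4853


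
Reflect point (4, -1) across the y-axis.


Reflection across y-axis: (x, y) -> (-x, y)
(4, -1) -> (-4, -1)

(-4, -1)


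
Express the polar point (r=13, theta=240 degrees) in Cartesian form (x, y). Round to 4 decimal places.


x = 13 * cos(240) = -6.5
y = 13 * sin(240) = -11.2583

(-6.5, -11.2583)


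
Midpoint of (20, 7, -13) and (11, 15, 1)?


Midpoint = ((20+11)/2, (7+15)/2, (-13+1)/2) = (15.5, 11, -6)

(15.5, 11, -6)


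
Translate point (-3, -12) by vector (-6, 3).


Translation: (x+dx, y+dy) = (-3+-6, -12+3) = (-9, -9)

(-9, -9)


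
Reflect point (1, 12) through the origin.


Reflection through origin: (x, y) -> (-x, -y)
(1, 12) -> (-1, -12)

(-1, -12)


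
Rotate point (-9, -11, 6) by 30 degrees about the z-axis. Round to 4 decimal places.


x' = -9*cos(30) - -11*sin(30) = -2.2942
y' = -9*sin(30) + -11*cos(30) = -14.0263
z' = 6

(-2.2942, -14.0263, 6)


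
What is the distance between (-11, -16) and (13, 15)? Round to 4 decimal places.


d = sqrt((13--11)^2 + (15--16)^2) = 39.2046

39.2046


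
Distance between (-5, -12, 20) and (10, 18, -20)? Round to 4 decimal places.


d = sqrt((10--5)^2 + (18--12)^2 + (-20-20)^2) = 52.2015

52.2015


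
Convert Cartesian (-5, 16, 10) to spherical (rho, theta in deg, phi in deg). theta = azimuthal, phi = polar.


rho = sqrt((-5)^2 + 16^2 + 10^2) = 19.5192
theta = atan2(16, -5) = 107.354 deg
phi = acos(10/19.5192) = 59.1818 deg

rho = 19.5192, theta = 107.354 deg, phi = 59.1818 deg


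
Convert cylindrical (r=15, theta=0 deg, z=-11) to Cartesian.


x = 15 * cos(0) = 15
y = 15 * sin(0) = 0
z = -11

(15, 0, -11)


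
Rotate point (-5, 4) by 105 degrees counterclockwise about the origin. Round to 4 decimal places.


x' = -5*cos(105) - 4*sin(105) = -2.5696
y' = -5*sin(105) + 4*cos(105) = -5.8649

(-2.5696, -5.8649)


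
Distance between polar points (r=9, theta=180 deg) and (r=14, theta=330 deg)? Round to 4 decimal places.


d = sqrt(r1^2 + r2^2 - 2*r1*r2*cos(t2-t1))
d = sqrt(9^2 + 14^2 - 2*9*14*cos(330-180)) = 22.254

22.254


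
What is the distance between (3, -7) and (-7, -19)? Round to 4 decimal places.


d = sqrt((-7-3)^2 + (-19--7)^2) = 15.6205

15.6205


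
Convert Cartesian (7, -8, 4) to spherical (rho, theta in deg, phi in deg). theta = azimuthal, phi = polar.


rho = sqrt(7^2 + (-8)^2 + 4^2) = 11.3578
theta = atan2(-8, 7) = 311.1859 deg
phi = acos(4/11.3578) = 69.3793 deg

rho = 11.3578, theta = 311.1859 deg, phi = 69.3793 deg


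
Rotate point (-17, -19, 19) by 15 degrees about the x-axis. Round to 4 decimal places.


x' = -17
y' = -19*cos(15) - 19*sin(15) = -23.2702
z' = -19*sin(15) + 19*cos(15) = 13.435

(-17, -23.2702, 13.435)


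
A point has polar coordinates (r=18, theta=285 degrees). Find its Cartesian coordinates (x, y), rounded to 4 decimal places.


x = 18 * cos(285) = 4.6587
y = 18 * sin(285) = -17.3867

(4.6587, -17.3867)


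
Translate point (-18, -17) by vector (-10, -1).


Translation: (x+dx, y+dy) = (-18+-10, -17+-1) = (-28, -18)

(-28, -18)


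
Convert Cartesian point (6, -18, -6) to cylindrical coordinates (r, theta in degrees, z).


r = sqrt(6^2 + (-18)^2) = 18.9737
theta = atan2(-18, 6) = 288.4349 deg
z = -6

r = 18.9737, theta = 288.4349 deg, z = -6


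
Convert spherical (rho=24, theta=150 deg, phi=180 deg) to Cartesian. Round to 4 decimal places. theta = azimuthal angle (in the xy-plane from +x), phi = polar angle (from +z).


x = 24 * sin(180) * cos(150) = 0
y = 24 * sin(180) * sin(150) = 0
z = 24 * cos(180) = -24

(0, 0, -24)


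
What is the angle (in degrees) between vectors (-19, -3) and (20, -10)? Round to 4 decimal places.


dot = -19*20 + -3*-10 = -350
|u| = 19.2354, |v| = 22.3607
cos(angle) = -0.8137
angle = 144.4623 degrees

144.4623 degrees


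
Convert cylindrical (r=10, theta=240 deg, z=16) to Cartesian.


x = 10 * cos(240) = -5
y = 10 * sin(240) = -8.6603
z = 16

(-5, -8.6603, 16)


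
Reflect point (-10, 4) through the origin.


Reflection through origin: (x, y) -> (-x, -y)
(-10, 4) -> (10, -4)

(10, -4)


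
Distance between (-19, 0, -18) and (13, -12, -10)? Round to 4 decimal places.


d = sqrt((13--19)^2 + (-12-0)^2 + (-10--18)^2) = 35.0999

35.0999


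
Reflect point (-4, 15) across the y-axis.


Reflection across y-axis: (x, y) -> (-x, y)
(-4, 15) -> (4, 15)

(4, 15)


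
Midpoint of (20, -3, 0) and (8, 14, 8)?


Midpoint = ((20+8)/2, (-3+14)/2, (0+8)/2) = (14, 5.5, 4)

(14, 5.5, 4)


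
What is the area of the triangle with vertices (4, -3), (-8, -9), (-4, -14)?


Area = |x1(y2-y3) + x2(y3-y1) + x3(y1-y2)| / 2
= |4*(-9--14) + -8*(-14--3) + -4*(-3--9)| / 2
= 42

42


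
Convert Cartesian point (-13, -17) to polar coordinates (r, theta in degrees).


r = sqrt((-13)^2 + (-17)^2) = 21.4009
theta = atan2(-17, -13) = 232.5946 degrees

r = 21.4009, theta = 232.5946 degrees


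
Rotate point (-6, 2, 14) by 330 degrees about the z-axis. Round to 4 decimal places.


x' = -6*cos(330) - 2*sin(330) = -4.1962
y' = -6*sin(330) + 2*cos(330) = 4.7321
z' = 14

(-4.1962, 4.7321, 14)


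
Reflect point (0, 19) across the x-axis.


Reflection across x-axis: (x, y) -> (x, -y)
(0, 19) -> (0, -19)

(0, -19)


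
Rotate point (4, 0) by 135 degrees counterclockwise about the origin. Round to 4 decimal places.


x' = 4*cos(135) - 0*sin(135) = -2.8284
y' = 4*sin(135) + 0*cos(135) = 2.8284

(-2.8284, 2.8284)


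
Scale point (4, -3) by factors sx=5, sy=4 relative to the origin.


Scaling: (x*sx, y*sy) = (4*5, -3*4) = (20, -12)

(20, -12)


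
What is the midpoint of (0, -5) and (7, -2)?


Midpoint = ((0+7)/2, (-5+-2)/2) = (3.5, -3.5)

(3.5, -3.5)


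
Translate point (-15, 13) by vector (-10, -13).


Translation: (x+dx, y+dy) = (-15+-10, 13+-13) = (-25, 0)

(-25, 0)


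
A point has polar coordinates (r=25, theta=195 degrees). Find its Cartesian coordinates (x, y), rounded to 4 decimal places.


x = 25 * cos(195) = -24.1481
y = 25 * sin(195) = -6.4705

(-24.1481, -6.4705)


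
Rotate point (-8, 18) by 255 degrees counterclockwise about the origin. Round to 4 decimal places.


x' = -8*cos(255) - 18*sin(255) = 19.4572
y' = -8*sin(255) + 18*cos(255) = 3.0687

(19.4572, 3.0687)


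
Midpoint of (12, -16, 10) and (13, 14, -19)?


Midpoint = ((12+13)/2, (-16+14)/2, (10+-19)/2) = (12.5, -1, -4.5)

(12.5, -1, -4.5)


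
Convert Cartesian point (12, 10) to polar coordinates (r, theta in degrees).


r = sqrt(12^2 + 10^2) = 15.6205
theta = atan2(10, 12) = 39.8056 degrees

r = 15.6205, theta = 39.8056 degrees


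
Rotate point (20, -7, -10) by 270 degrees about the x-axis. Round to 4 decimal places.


x' = 20
y' = -7*cos(270) - -10*sin(270) = -10
z' = -7*sin(270) + -10*cos(270) = 7

(20, -10, 7)


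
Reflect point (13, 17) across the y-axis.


Reflection across y-axis: (x, y) -> (-x, y)
(13, 17) -> (-13, 17)

(-13, 17)


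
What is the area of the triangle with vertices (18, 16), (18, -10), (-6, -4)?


Area = |x1(y2-y3) + x2(y3-y1) + x3(y1-y2)| / 2
= |18*(-10--4) + 18*(-4-16) + -6*(16--10)| / 2
= 312

312


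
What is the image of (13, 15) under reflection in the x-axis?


Reflection across x-axis: (x, y) -> (x, -y)
(13, 15) -> (13, -15)

(13, -15)


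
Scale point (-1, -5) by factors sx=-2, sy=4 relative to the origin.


Scaling: (x*sx, y*sy) = (-1*-2, -5*4) = (2, -20)

(2, -20)


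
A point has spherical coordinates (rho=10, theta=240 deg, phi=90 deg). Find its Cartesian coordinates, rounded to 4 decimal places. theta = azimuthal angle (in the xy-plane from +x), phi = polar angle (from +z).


x = 10 * sin(90) * cos(240) = -5
y = 10 * sin(90) * sin(240) = -8.6603
z = 10 * cos(90) = 0

(-5, -8.6603, 0)


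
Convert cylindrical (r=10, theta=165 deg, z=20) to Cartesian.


x = 10 * cos(165) = -9.6593
y = 10 * sin(165) = 2.5882
z = 20

(-9.6593, 2.5882, 20)


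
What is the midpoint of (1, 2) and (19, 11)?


Midpoint = ((1+19)/2, (2+11)/2) = (10, 6.5)

(10, 6.5)


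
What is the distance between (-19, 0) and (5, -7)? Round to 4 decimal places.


d = sqrt((5--19)^2 + (-7-0)^2) = 25

25


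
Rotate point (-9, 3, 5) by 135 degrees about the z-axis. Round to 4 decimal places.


x' = -9*cos(135) - 3*sin(135) = 4.2426
y' = -9*sin(135) + 3*cos(135) = -8.4853
z' = 5

(4.2426, -8.4853, 5)


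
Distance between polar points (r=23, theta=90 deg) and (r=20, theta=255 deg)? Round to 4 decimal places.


d = sqrt(r1^2 + r2^2 - 2*r1*r2*cos(t2-t1))
d = sqrt(23^2 + 20^2 - 2*23*20*cos(255-90)) = 42.6339

42.6339


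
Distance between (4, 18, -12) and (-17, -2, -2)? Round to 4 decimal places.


d = sqrt((-17-4)^2 + (-2-18)^2 + (-2--12)^2) = 30.6757

30.6757


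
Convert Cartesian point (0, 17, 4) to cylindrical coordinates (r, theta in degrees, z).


r = sqrt(0^2 + 17^2) = 17
theta = atan2(17, 0) = 90 deg
z = 4

r = 17, theta = 90 deg, z = 4


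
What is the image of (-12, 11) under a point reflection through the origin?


Reflection through origin: (x, y) -> (-x, -y)
(-12, 11) -> (12, -11)

(12, -11)


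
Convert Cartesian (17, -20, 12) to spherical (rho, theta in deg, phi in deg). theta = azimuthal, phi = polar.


rho = sqrt(17^2 + (-20)^2 + 12^2) = 28.8617
theta = atan2(-20, 17) = 310.3645 deg
phi = acos(12/28.8617) = 65.4318 deg

rho = 28.8617, theta = 310.3645 deg, phi = 65.4318 deg


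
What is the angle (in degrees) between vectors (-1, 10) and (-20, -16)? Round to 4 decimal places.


dot = -1*-20 + 10*-16 = -140
|u| = 10.0499, |v| = 25.6125
cos(angle) = -0.5439
angle = 122.9492 degrees

122.9492 degrees


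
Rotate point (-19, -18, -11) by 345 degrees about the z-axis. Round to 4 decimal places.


x' = -19*cos(345) - -18*sin(345) = -23.0113
y' = -19*sin(345) + -18*cos(345) = -12.4691
z' = -11

(-23.0113, -12.4691, -11)


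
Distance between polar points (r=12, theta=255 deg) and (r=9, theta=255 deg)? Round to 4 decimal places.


d = sqrt(r1^2 + r2^2 - 2*r1*r2*cos(t2-t1))
d = sqrt(12^2 + 9^2 - 2*12*9*cos(255-255)) = 3

3


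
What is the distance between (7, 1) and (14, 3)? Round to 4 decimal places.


d = sqrt((14-7)^2 + (3-1)^2) = 7.2801

7.2801


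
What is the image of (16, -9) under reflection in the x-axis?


Reflection across x-axis: (x, y) -> (x, -y)
(16, -9) -> (16, 9)

(16, 9)


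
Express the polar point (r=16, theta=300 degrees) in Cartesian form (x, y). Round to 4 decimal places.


x = 16 * cos(300) = 8
y = 16 * sin(300) = -13.8564

(8, -13.8564)


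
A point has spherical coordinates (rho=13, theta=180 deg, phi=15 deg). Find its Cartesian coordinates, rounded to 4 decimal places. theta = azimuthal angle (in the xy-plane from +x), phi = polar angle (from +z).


x = 13 * sin(15) * cos(180) = -3.3646
y = 13 * sin(15) * sin(180) = 0
z = 13 * cos(15) = 12.557

(-3.3646, 0, 12.557)


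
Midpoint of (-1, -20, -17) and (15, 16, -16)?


Midpoint = ((-1+15)/2, (-20+16)/2, (-17+-16)/2) = (7, -2, -16.5)

(7, -2, -16.5)


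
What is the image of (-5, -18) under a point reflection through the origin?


Reflection through origin: (x, y) -> (-x, -y)
(-5, -18) -> (5, 18)

(5, 18)


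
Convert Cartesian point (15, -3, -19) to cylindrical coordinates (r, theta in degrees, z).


r = sqrt(15^2 + (-3)^2) = 15.2971
theta = atan2(-3, 15) = 348.6901 deg
z = -19

r = 15.2971, theta = 348.6901 deg, z = -19


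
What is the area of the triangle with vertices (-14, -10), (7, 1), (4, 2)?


Area = |x1(y2-y3) + x2(y3-y1) + x3(y1-y2)| / 2
= |-14*(1-2) + 7*(2--10) + 4*(-10-1)| / 2
= 27

27


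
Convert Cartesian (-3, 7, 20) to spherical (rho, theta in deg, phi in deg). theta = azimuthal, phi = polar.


rho = sqrt((-3)^2 + 7^2 + 20^2) = 21.4009
theta = atan2(7, -3) = 113.1986 deg
phi = acos(20/21.4009) = 20.8463 deg

rho = 21.4009, theta = 113.1986 deg, phi = 20.8463 deg


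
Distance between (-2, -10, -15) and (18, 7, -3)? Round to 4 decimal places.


d = sqrt((18--2)^2 + (7--10)^2 + (-3--15)^2) = 28.8617

28.8617


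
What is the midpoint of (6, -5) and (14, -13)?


Midpoint = ((6+14)/2, (-5+-13)/2) = (10, -9)

(10, -9)


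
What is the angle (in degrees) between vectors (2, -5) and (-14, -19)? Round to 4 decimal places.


dot = 2*-14 + -5*-19 = 67
|u| = 5.3852, |v| = 23.6008
cos(angle) = 0.5272
angle = 58.1858 degrees

58.1858 degrees


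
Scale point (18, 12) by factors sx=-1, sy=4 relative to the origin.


Scaling: (x*sx, y*sy) = (18*-1, 12*4) = (-18, 48)

(-18, 48)


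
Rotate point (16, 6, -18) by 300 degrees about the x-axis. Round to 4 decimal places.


x' = 16
y' = 6*cos(300) - -18*sin(300) = -12.5885
z' = 6*sin(300) + -18*cos(300) = -14.1962

(16, -12.5885, -14.1962)


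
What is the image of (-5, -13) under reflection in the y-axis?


Reflection across y-axis: (x, y) -> (-x, y)
(-5, -13) -> (5, -13)

(5, -13)


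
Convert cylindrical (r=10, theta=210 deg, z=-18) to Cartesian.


x = 10 * cos(210) = -8.6603
y = 10 * sin(210) = -5
z = -18

(-8.6603, -5, -18)


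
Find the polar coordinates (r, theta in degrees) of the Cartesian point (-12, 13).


r = sqrt((-12)^2 + 13^2) = 17.6918
theta = atan2(13, -12) = 132.7094 degrees

r = 17.6918, theta = 132.7094 degrees


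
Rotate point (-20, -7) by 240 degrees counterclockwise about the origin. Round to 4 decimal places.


x' = -20*cos(240) - -7*sin(240) = 3.9378
y' = -20*sin(240) + -7*cos(240) = 20.8205

(3.9378, 20.8205)


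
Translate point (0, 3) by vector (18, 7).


Translation: (x+dx, y+dy) = (0+18, 3+7) = (18, 10)

(18, 10)


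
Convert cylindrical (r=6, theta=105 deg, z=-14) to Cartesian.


x = 6 * cos(105) = -1.5529
y = 6 * sin(105) = 5.7956
z = -14

(-1.5529, 5.7956, -14)


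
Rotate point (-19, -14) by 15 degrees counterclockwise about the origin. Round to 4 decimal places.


x' = -19*cos(15) - -14*sin(15) = -14.7291
y' = -19*sin(15) + -14*cos(15) = -18.4405

(-14.7291, -18.4405)


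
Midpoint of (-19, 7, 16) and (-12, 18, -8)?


Midpoint = ((-19+-12)/2, (7+18)/2, (16+-8)/2) = (-15.5, 12.5, 4)

(-15.5, 12.5, 4)


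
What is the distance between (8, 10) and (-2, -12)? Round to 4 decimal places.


d = sqrt((-2-8)^2 + (-12-10)^2) = 24.1661

24.1661


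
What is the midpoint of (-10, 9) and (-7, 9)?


Midpoint = ((-10+-7)/2, (9+9)/2) = (-8.5, 9)

(-8.5, 9)


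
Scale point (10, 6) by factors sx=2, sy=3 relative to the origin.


Scaling: (x*sx, y*sy) = (10*2, 6*3) = (20, 18)

(20, 18)


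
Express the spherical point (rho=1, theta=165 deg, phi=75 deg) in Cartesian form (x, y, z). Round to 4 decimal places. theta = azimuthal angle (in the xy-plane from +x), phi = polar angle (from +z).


x = 1 * sin(75) * cos(165) = -0.933
y = 1 * sin(75) * sin(165) = 0.25
z = 1 * cos(75) = 0.2588

(-0.933, 0.25, 0.2588)


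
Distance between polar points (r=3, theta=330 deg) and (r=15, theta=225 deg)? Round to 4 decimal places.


d = sqrt(r1^2 + r2^2 - 2*r1*r2*cos(t2-t1))
d = sqrt(3^2 + 15^2 - 2*3*15*cos(225-330)) = 16.0404

16.0404


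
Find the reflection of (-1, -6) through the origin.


Reflection through origin: (x, y) -> (-x, -y)
(-1, -6) -> (1, 6)

(1, 6)


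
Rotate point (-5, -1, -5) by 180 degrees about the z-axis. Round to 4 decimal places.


x' = -5*cos(180) - -1*sin(180) = 5
y' = -5*sin(180) + -1*cos(180) = 1
z' = -5

(5, 1, -5)


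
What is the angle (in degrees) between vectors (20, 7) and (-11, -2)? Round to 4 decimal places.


dot = 20*-11 + 7*-2 = -234
|u| = 21.1896, |v| = 11.1803
cos(angle) = -0.9877
angle = 171.0148 degrees

171.0148 degrees


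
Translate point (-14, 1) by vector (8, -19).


Translation: (x+dx, y+dy) = (-14+8, 1+-19) = (-6, -18)

(-6, -18)


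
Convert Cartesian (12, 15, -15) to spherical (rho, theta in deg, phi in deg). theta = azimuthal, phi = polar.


rho = sqrt(12^2 + 15^2 + (-15)^2) = 24.3721
theta = atan2(15, 12) = 51.3402 deg
phi = acos(-15/24.3721) = 127.9852 deg

rho = 24.3721, theta = 51.3402 deg, phi = 127.9852 deg


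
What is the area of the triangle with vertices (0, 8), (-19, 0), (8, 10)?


Area = |x1(y2-y3) + x2(y3-y1) + x3(y1-y2)| / 2
= |0*(0-10) + -19*(10-8) + 8*(8-0)| / 2
= 13

13


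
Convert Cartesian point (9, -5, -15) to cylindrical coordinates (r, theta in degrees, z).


r = sqrt(9^2 + (-5)^2) = 10.2956
theta = atan2(-5, 9) = 330.9454 deg
z = -15

r = 10.2956, theta = 330.9454 deg, z = -15


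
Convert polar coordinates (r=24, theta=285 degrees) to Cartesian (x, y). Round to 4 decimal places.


x = 24 * cos(285) = 6.2117
y = 24 * sin(285) = -23.1822

(6.2117, -23.1822)


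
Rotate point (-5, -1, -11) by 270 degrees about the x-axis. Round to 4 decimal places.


x' = -5
y' = -1*cos(270) - -11*sin(270) = -11
z' = -1*sin(270) + -11*cos(270) = 1

(-5, -11, 1)


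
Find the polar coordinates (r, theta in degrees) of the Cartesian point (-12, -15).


r = sqrt((-12)^2 + (-15)^2) = 19.2094
theta = atan2(-15, -12) = 231.3402 degrees

r = 19.2094, theta = 231.3402 degrees


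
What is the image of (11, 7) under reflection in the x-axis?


Reflection across x-axis: (x, y) -> (x, -y)
(11, 7) -> (11, -7)

(11, -7)


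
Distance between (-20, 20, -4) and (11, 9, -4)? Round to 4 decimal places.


d = sqrt((11--20)^2 + (9-20)^2 + (-4--4)^2) = 32.8938

32.8938


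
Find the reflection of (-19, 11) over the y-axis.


Reflection across y-axis: (x, y) -> (-x, y)
(-19, 11) -> (19, 11)

(19, 11)


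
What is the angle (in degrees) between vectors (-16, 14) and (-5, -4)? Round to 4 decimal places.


dot = -16*-5 + 14*-4 = 24
|u| = 21.2603, |v| = 6.4031
cos(angle) = 0.1763
angle = 79.8457 degrees

79.8457 degrees


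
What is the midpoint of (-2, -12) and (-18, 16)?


Midpoint = ((-2+-18)/2, (-12+16)/2) = (-10, 2)

(-10, 2)


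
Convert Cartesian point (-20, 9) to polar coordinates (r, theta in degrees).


r = sqrt((-20)^2 + 9^2) = 21.9317
theta = atan2(9, -20) = 155.7723 degrees

r = 21.9317, theta = 155.7723 degrees


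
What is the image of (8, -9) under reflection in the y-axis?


Reflection across y-axis: (x, y) -> (-x, y)
(8, -9) -> (-8, -9)

(-8, -9)


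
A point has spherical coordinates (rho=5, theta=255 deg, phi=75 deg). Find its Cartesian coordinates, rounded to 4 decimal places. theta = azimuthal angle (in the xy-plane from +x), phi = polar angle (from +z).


x = 5 * sin(75) * cos(255) = -1.25
y = 5 * sin(75) * sin(255) = -4.6651
z = 5 * cos(75) = 1.2941

(-1.25, -4.6651, 1.2941)


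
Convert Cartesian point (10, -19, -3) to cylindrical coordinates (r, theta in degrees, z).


r = sqrt(10^2 + (-19)^2) = 21.4709
theta = atan2(-19, 10) = 297.7585 deg
z = -3

r = 21.4709, theta = 297.7585 deg, z = -3


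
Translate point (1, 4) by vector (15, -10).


Translation: (x+dx, y+dy) = (1+15, 4+-10) = (16, -6)

(16, -6)


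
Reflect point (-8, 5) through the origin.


Reflection through origin: (x, y) -> (-x, -y)
(-8, 5) -> (8, -5)

(8, -5)


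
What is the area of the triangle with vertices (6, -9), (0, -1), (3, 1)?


Area = |x1(y2-y3) + x2(y3-y1) + x3(y1-y2)| / 2
= |6*(-1-1) + 0*(1--9) + 3*(-9--1)| / 2
= 18

18


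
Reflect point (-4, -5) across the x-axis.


Reflection across x-axis: (x, y) -> (x, -y)
(-4, -5) -> (-4, 5)

(-4, 5)


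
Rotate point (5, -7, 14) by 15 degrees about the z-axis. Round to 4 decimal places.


x' = 5*cos(15) - -7*sin(15) = 6.6414
y' = 5*sin(15) + -7*cos(15) = -5.4674
z' = 14

(6.6414, -5.4674, 14)


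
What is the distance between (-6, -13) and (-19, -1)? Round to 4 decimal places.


d = sqrt((-19--6)^2 + (-1--13)^2) = 17.6918

17.6918


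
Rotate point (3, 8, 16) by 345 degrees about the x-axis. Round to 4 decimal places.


x' = 3
y' = 8*cos(345) - 16*sin(345) = 11.8685
z' = 8*sin(345) + 16*cos(345) = 13.3843

(3, 11.8685, 13.3843)


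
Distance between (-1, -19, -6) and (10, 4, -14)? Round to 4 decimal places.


d = sqrt((10--1)^2 + (4--19)^2 + (-14--6)^2) = 26.7208

26.7208


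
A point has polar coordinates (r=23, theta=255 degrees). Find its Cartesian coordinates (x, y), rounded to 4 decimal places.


x = 23 * cos(255) = -5.9528
y = 23 * sin(255) = -22.2163

(-5.9528, -22.2163)


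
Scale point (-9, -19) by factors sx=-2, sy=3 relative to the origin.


Scaling: (x*sx, y*sy) = (-9*-2, -19*3) = (18, -57)

(18, -57)


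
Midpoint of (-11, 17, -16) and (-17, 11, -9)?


Midpoint = ((-11+-17)/2, (17+11)/2, (-16+-9)/2) = (-14, 14, -12.5)

(-14, 14, -12.5)


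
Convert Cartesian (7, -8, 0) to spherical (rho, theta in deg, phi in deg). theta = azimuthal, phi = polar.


rho = sqrt(7^2 + (-8)^2 + 0^2) = 10.6301
theta = atan2(-8, 7) = 311.1859 deg
phi = acos(0/10.6301) = 90 deg

rho = 10.6301, theta = 311.1859 deg, phi = 90 deg


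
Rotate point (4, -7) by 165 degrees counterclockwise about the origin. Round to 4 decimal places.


x' = 4*cos(165) - -7*sin(165) = -2.052
y' = 4*sin(165) + -7*cos(165) = 7.7968

(-2.052, 7.7968)


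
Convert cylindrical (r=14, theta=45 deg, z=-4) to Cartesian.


x = 14 * cos(45) = 9.8995
y = 14 * sin(45) = 9.8995
z = -4

(9.8995, 9.8995, -4)


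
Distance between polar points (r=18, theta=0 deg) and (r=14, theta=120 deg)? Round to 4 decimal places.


d = sqrt(r1^2 + r2^2 - 2*r1*r2*cos(t2-t1))
d = sqrt(18^2 + 14^2 - 2*18*14*cos(120-0)) = 27.7849

27.7849


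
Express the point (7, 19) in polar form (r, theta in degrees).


r = sqrt(7^2 + 19^2) = 20.2485
theta = atan2(19, 7) = 69.7751 degrees

r = 20.2485, theta = 69.7751 degrees


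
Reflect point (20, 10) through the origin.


Reflection through origin: (x, y) -> (-x, -y)
(20, 10) -> (-20, -10)

(-20, -10)


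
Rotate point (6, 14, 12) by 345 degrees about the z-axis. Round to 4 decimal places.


x' = 6*cos(345) - 14*sin(345) = 9.419
y' = 6*sin(345) + 14*cos(345) = 11.97
z' = 12

(9.419, 11.97, 12)


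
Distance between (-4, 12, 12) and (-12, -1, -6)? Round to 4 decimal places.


d = sqrt((-12--4)^2 + (-1-12)^2 + (-6-12)^2) = 23.6008

23.6008


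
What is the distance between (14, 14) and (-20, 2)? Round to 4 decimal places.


d = sqrt((-20-14)^2 + (2-14)^2) = 36.0555

36.0555


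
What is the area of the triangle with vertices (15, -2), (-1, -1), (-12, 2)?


Area = |x1(y2-y3) + x2(y3-y1) + x3(y1-y2)| / 2
= |15*(-1-2) + -1*(2--2) + -12*(-2--1)| / 2
= 18.5

18.5


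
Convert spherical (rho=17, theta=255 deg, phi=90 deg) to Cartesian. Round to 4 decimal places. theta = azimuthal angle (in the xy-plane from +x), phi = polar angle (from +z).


x = 17 * sin(90) * cos(255) = -4.3999
y = 17 * sin(90) * sin(255) = -16.4207
z = 17 * cos(90) = 0

(-4.3999, -16.4207, 0)


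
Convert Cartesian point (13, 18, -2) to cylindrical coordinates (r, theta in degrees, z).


r = sqrt(13^2 + 18^2) = 22.2036
theta = atan2(18, 13) = 54.1623 deg
z = -2

r = 22.2036, theta = 54.1623 deg, z = -2


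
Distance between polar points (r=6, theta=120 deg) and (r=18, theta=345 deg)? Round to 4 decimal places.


d = sqrt(r1^2 + r2^2 - 2*r1*r2*cos(t2-t1))
d = sqrt(6^2 + 18^2 - 2*6*18*cos(345-120)) = 22.6437

22.6437


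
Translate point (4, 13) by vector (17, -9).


Translation: (x+dx, y+dy) = (4+17, 13+-9) = (21, 4)

(21, 4)


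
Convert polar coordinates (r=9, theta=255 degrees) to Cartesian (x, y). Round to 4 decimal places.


x = 9 * cos(255) = -2.3294
y = 9 * sin(255) = -8.6933

(-2.3294, -8.6933)


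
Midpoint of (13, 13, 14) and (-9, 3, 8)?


Midpoint = ((13+-9)/2, (13+3)/2, (14+8)/2) = (2, 8, 11)

(2, 8, 11)


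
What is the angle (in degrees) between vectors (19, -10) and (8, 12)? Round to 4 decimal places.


dot = 19*8 + -10*12 = 32
|u| = 21.4709, |v| = 14.4222
cos(angle) = 0.1033
angle = 84.0685 degrees

84.0685 degrees


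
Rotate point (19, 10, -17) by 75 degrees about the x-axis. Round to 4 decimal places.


x' = 19
y' = 10*cos(75) - -17*sin(75) = 19.0089
z' = 10*sin(75) + -17*cos(75) = 5.2593

(19, 19.0089, 5.2593)


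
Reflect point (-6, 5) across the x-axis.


Reflection across x-axis: (x, y) -> (x, -y)
(-6, 5) -> (-6, -5)

(-6, -5)


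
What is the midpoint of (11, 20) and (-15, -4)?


Midpoint = ((11+-15)/2, (20+-4)/2) = (-2, 8)

(-2, 8)


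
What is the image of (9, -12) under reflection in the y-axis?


Reflection across y-axis: (x, y) -> (-x, y)
(9, -12) -> (-9, -12)

(-9, -12)


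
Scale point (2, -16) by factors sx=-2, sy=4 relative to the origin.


Scaling: (x*sx, y*sy) = (2*-2, -16*4) = (-4, -64)

(-4, -64)


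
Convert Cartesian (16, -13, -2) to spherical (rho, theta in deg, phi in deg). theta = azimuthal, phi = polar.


rho = sqrt(16^2 + (-13)^2 + (-2)^2) = 20.7123
theta = atan2(-13, 16) = 320.9061 deg
phi = acos(-2/20.7123) = 95.5412 deg

rho = 20.7123, theta = 320.9061 deg, phi = 95.5412 deg


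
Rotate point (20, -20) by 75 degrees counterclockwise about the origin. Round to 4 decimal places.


x' = 20*cos(75) - -20*sin(75) = 24.4949
y' = 20*sin(75) + -20*cos(75) = 14.1421

(24.4949, 14.1421)


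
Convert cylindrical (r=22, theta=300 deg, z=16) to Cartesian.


x = 22 * cos(300) = 11
y = 22 * sin(300) = -19.0526
z = 16

(11, -19.0526, 16)


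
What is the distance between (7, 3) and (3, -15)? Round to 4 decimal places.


d = sqrt((3-7)^2 + (-15-3)^2) = 18.4391

18.4391


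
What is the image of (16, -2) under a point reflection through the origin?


Reflection through origin: (x, y) -> (-x, -y)
(16, -2) -> (-16, 2)

(-16, 2)


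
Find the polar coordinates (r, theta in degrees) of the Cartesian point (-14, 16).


r = sqrt((-14)^2 + 16^2) = 21.2603
theta = atan2(16, -14) = 131.1859 degrees

r = 21.2603, theta = 131.1859 degrees


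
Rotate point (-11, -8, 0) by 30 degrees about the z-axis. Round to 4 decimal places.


x' = -11*cos(30) - -8*sin(30) = -5.5263
y' = -11*sin(30) + -8*cos(30) = -12.4282
z' = 0

(-5.5263, -12.4282, 0)


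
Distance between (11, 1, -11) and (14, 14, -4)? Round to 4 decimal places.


d = sqrt((14-11)^2 + (14-1)^2 + (-4--11)^2) = 15.0665

15.0665


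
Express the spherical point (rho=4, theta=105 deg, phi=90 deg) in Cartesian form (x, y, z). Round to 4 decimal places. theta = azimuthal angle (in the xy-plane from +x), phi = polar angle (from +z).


x = 4 * sin(90) * cos(105) = -1.0353
y = 4 * sin(90) * sin(105) = 3.8637
z = 4 * cos(90) = 0

(-1.0353, 3.8637, 0)


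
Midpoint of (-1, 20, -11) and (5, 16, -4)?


Midpoint = ((-1+5)/2, (20+16)/2, (-11+-4)/2) = (2, 18, -7.5)

(2, 18, -7.5)


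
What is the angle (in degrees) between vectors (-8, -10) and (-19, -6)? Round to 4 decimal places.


dot = -8*-19 + -10*-6 = 212
|u| = 12.8062, |v| = 19.9249
cos(angle) = 0.8308
angle = 33.8146 degrees

33.8146 degrees


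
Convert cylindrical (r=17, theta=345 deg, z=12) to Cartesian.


x = 17 * cos(345) = 16.4207
y = 17 * sin(345) = -4.3999
z = 12

(16.4207, -4.3999, 12)


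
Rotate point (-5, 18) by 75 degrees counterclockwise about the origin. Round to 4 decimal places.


x' = -5*cos(75) - 18*sin(75) = -18.6808
y' = -5*sin(75) + 18*cos(75) = -0.1709

(-18.6808, -0.1709)


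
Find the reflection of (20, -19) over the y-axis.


Reflection across y-axis: (x, y) -> (-x, y)
(20, -19) -> (-20, -19)

(-20, -19)


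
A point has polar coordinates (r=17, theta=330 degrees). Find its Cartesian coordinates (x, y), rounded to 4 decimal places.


x = 17 * cos(330) = 14.7224
y = 17 * sin(330) = -8.5

(14.7224, -8.5)


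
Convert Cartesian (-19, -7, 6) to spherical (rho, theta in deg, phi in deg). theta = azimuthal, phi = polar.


rho = sqrt((-19)^2 + (-7)^2 + 6^2) = 21.1187
theta = atan2(-7, -19) = 200.2249 deg
phi = acos(6/21.1187) = 73.4944 deg

rho = 21.1187, theta = 200.2249 deg, phi = 73.4944 deg


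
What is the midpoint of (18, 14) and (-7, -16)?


Midpoint = ((18+-7)/2, (14+-16)/2) = (5.5, -1)

(5.5, -1)


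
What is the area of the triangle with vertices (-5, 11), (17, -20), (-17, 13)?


Area = |x1(y2-y3) + x2(y3-y1) + x3(y1-y2)| / 2
= |-5*(-20-13) + 17*(13-11) + -17*(11--20)| / 2
= 164

164


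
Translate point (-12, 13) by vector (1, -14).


Translation: (x+dx, y+dy) = (-12+1, 13+-14) = (-11, -1)

(-11, -1)


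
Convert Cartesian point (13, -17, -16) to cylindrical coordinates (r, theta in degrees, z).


r = sqrt(13^2 + (-17)^2) = 21.4009
theta = atan2(-17, 13) = 307.4054 deg
z = -16

r = 21.4009, theta = 307.4054 deg, z = -16


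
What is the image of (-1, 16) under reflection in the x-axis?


Reflection across x-axis: (x, y) -> (x, -y)
(-1, 16) -> (-1, -16)

(-1, -16)


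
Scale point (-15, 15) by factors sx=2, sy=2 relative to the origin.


Scaling: (x*sx, y*sy) = (-15*2, 15*2) = (-30, 30)

(-30, 30)


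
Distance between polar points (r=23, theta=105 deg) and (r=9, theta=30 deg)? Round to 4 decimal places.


d = sqrt(r1^2 + r2^2 - 2*r1*r2*cos(t2-t1))
d = sqrt(23^2 + 9^2 - 2*23*9*cos(30-105)) = 22.4243

22.4243


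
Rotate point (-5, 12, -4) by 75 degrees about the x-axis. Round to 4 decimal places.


x' = -5
y' = 12*cos(75) - -4*sin(75) = 6.9695
z' = 12*sin(75) + -4*cos(75) = 10.5558

(-5, 6.9695, 10.5558)


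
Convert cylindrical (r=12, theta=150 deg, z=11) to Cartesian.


x = 12 * cos(150) = -10.3923
y = 12 * sin(150) = 6
z = 11

(-10.3923, 6, 11)


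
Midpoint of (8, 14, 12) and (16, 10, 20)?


Midpoint = ((8+16)/2, (14+10)/2, (12+20)/2) = (12, 12, 16)

(12, 12, 16)


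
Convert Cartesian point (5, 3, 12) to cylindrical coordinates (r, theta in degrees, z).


r = sqrt(5^2 + 3^2) = 5.831
theta = atan2(3, 5) = 30.9638 deg
z = 12

r = 5.831, theta = 30.9638 deg, z = 12


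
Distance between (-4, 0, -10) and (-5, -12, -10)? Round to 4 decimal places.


d = sqrt((-5--4)^2 + (-12-0)^2 + (-10--10)^2) = 12.0416

12.0416


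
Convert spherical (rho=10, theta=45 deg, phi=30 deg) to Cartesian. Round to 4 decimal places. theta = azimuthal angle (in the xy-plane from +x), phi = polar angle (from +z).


x = 10 * sin(30) * cos(45) = 3.5355
y = 10 * sin(30) * sin(45) = 3.5355
z = 10 * cos(30) = 8.6603

(3.5355, 3.5355, 8.6603)


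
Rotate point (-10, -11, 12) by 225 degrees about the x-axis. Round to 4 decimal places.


x' = -10
y' = -11*cos(225) - 12*sin(225) = 16.2635
z' = -11*sin(225) + 12*cos(225) = -0.7071

(-10, 16.2635, -0.7071)


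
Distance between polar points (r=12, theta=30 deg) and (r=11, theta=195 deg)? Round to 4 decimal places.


d = sqrt(r1^2 + r2^2 - 2*r1*r2*cos(t2-t1))
d = sqrt(12^2 + 11^2 - 2*12*11*cos(195-30)) = 22.8036

22.8036


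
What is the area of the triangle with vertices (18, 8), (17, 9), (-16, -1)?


Area = |x1(y2-y3) + x2(y3-y1) + x3(y1-y2)| / 2
= |18*(9--1) + 17*(-1-8) + -16*(8-9)| / 2
= 21.5

21.5


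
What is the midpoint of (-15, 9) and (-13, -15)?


Midpoint = ((-15+-13)/2, (9+-15)/2) = (-14, -3)

(-14, -3)


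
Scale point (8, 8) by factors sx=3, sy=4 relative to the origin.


Scaling: (x*sx, y*sy) = (8*3, 8*4) = (24, 32)

(24, 32)


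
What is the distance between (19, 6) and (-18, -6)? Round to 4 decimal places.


d = sqrt((-18-19)^2 + (-6-6)^2) = 38.8973

38.8973


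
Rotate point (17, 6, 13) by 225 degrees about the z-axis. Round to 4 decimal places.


x' = 17*cos(225) - 6*sin(225) = -7.7782
y' = 17*sin(225) + 6*cos(225) = -16.2635
z' = 13

(-7.7782, -16.2635, 13)


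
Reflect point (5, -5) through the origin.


Reflection through origin: (x, y) -> (-x, -y)
(5, -5) -> (-5, 5)

(-5, 5)


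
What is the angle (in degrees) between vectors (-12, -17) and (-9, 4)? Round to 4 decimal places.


dot = -12*-9 + -17*4 = 40
|u| = 20.8087, |v| = 9.8489
cos(angle) = 0.1952
angle = 78.7449 degrees

78.7449 degrees


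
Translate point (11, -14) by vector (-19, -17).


Translation: (x+dx, y+dy) = (11+-19, -14+-17) = (-8, -31)

(-8, -31)


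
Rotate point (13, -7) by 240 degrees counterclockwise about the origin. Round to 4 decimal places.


x' = 13*cos(240) - -7*sin(240) = -12.5622
y' = 13*sin(240) + -7*cos(240) = -7.7583

(-12.5622, -7.7583)


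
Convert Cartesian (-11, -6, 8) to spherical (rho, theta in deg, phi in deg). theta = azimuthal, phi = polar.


rho = sqrt((-11)^2 + (-6)^2 + 8^2) = 14.8661
theta = atan2(-6, -11) = 208.6105 deg
phi = acos(8/14.8661) = 57.443 deg

rho = 14.8661, theta = 208.6105 deg, phi = 57.443 deg


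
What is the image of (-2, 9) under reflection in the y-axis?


Reflection across y-axis: (x, y) -> (-x, y)
(-2, 9) -> (2, 9)

(2, 9)


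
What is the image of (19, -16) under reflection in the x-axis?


Reflection across x-axis: (x, y) -> (x, -y)
(19, -16) -> (19, 16)

(19, 16)


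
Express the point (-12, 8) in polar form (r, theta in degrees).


r = sqrt((-12)^2 + 8^2) = 14.4222
theta = atan2(8, -12) = 146.3099 degrees

r = 14.4222, theta = 146.3099 degrees


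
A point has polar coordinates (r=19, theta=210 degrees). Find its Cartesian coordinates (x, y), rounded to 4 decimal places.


x = 19 * cos(210) = -16.4545
y = 19 * sin(210) = -9.5

(-16.4545, -9.5)


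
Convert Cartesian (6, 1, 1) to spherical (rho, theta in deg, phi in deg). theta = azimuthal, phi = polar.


rho = sqrt(6^2 + 1^2 + 1^2) = 6.1644
theta = atan2(1, 6) = 9.4623 deg
phi = acos(1/6.1644) = 80.6641 deg

rho = 6.1644, theta = 9.4623 deg, phi = 80.6641 deg
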